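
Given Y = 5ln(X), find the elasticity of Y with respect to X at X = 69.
Elasticity = 1/ln(69) ≈ 0.2362

Elasticity = (dY/dX) · (X/Y)

dY/dX = 5/X
At X = 69: dY/dX = 5/69, Y = 5·ln(69)

Elasticity = (5/69) · (69 / (5·ln(69))) = 1/ln(69) ≈ 0.2362

Interpretation: for a small percentage change in X, the percentage change in Y is approximately 0.24 times as large.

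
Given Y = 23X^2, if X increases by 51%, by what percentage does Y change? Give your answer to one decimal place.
128.0%

For Y = 23X^2:
If X → X(1 + 0.51)
Then Y → Y · (1 + 0.51)^2
     = Y · 2.2801

Percentage change = ((1 + 0.51)^2 − 1) × 100% ≈ 128.0%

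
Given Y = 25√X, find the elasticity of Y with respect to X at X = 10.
Elasticity = 1/2

Elasticity = (dY/dX) · (X/Y)

dY/dX = 25/(2·√X)
At X = 10: dY/dX = 5·√10/4, Y = 25·√10

Elasticity = (5·√10/4) · (10 / (25·√10)) = 1/2

Interpretation: for a small percentage change in X, the percentage change in Y is approximately 0.50 times as large.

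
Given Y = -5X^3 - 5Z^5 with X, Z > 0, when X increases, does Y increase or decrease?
Y decreases

Taking the partial derivative:
∂Y/∂X = -15X^2

∂Y/∂X = -15X^2 < 0 (assuming positive values)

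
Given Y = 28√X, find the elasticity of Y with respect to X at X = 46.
Elasticity = 1/2

Elasticity = (dY/dX) · (X/Y)

dY/dX = 14/√X
At X = 46: dY/dX = 7·√46/23, Y = 28·√46

Elasticity = (7·√46/23) · (46 / (28·√46)) = 1/2

Interpretation: for a small percentage change in X, the percentage change in Y is approximately 0.50 times as large.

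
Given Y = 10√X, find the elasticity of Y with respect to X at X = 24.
Elasticity = 1/2

Elasticity = (dY/dX) · (X/Y)

dY/dX = 5/√X
At X = 24: dY/dX = 5·√6/12, Y = 20·√6

Elasticity = (5·√6/12) · (24 / (20·√6)) = 1/2

Interpretation: for a small percentage change in X, the percentage change in Y is approximately 0.50 times as large.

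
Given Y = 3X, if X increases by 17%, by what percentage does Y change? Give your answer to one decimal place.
17.0%

For Y = 3X:
If X → X(1 + 0.17)
Then Y → Y · (1 + 0.17)^1
     = Y · 1.1700

Percentage change = ((1 + 0.17)^1 − 1) × 100% = 17.0%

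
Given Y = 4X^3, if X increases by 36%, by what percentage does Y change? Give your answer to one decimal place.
151.5%

For Y = 4X^3:
If X → X(1 + 0.36)
Then Y → Y · (1 + 0.36)^3
     ≈ Y · 2.5155

Percentage change = ((1 + 0.36)^3 − 1) × 100% ≈ 151.5%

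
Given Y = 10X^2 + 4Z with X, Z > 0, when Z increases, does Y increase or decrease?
Y increases

Taking the partial derivative:
∂Y/∂Z = 4

∂Y/∂Z = 4 > 0 (assuming positive values)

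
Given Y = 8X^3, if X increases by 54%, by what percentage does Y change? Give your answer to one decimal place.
265.2%

For Y = 8X^3:
If X → X(1 + 0.54)
Then Y → Y · (1 + 0.54)^3
     ≈ Y · 3.6523

Percentage change = ((1 + 0.54)^3 − 1) × 100% ≈ 265.2%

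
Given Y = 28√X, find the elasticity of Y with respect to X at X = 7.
Elasticity = 1/2

Elasticity = (dY/dX) · (X/Y)

dY/dX = 14/√X
At X = 7: dY/dX = 2·√7, Y = 28·√7

Elasticity = (2·√7) · (7 / (28·√7)) = 1/2

Interpretation: for a small percentage change in X, the percentage change in Y is approximately 0.50 times as large.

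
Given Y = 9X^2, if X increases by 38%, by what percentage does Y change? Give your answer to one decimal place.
90.4%

For Y = 9X^2:
If X → X(1 + 0.38)
Then Y → Y · (1 + 0.38)^2
     = Y · 1.9044

Percentage change = ((1 + 0.38)^2 − 1) × 100% ≈ 90.4%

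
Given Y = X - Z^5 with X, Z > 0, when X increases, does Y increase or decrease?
Y increases

Taking the partial derivative:
∂Y/∂X = 1

∂Y/∂X = 1 > 0 (assuming positive values)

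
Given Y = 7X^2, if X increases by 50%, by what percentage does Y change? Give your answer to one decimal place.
125.0%

For Y = 7X^2:
If X → X(1 + 0.5)
Then Y → Y · (1 + 0.5)^2
     = Y · 2.2500

Percentage change = ((1 + 0.5)^2 − 1) × 100% = 125.0%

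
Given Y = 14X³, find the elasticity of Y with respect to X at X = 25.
Elasticity = 3

Elasticity = (dY/dX) · (X/Y)

dY/dX = 42·X²
At X = 25: dY/dX = 26250, Y = 218750

Elasticity = 26250 · (25 / 218750) = 3

Interpretation: for a small percentage change in X, the percentage change in Y is approximately 3.00 times as large.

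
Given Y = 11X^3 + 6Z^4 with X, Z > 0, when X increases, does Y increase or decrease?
Y increases

Taking the partial derivative:
∂Y/∂X = 33X^2

∂Y/∂X = 33X^2 > 0 (assuming positive values)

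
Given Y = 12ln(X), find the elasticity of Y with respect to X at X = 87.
Elasticity = 1/ln(87) ≈ 0.2239

Elasticity = (dY/dX) · (X/Y)

dY/dX = 12/X
At X = 87: dY/dX = 4/29, Y = 12·ln(87)

Elasticity = (4/29) · (87 / (12·ln(87))) = 1/ln(87) ≈ 0.2239

Interpretation: for a small percentage change in X, the percentage change in Y is approximately 0.22 times as large.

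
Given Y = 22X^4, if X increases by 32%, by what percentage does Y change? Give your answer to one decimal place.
203.6%

For Y = 22X^4:
If X → X(1 + 0.32)
Then Y → Y · (1 + 0.32)^4
     ≈ Y · 3.0360

Percentage change = ((1 + 0.32)^4 − 1) × 100% ≈ 203.6%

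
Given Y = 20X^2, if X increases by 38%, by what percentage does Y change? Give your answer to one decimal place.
90.4%

For Y = 20X^2:
If X → X(1 + 0.38)
Then Y → Y · (1 + 0.38)^2
     = Y · 1.9044

Percentage change = ((1 + 0.38)^2 − 1) × 100% ≈ 90.4%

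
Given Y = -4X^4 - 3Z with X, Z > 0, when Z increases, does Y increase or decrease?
Y decreases

Taking the partial derivative:
∂Y/∂Z = -3

∂Y/∂Z = -3 < 0 (assuming positive values)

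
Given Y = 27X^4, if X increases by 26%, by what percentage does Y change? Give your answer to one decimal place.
152.0%

For Y = 27X^4:
If X → X(1 + 0.26)
Then Y → Y · (1 + 0.26)^4
     ≈ Y · 2.5205

Percentage change = ((1 + 0.26)^4 − 1) × 100% ≈ 152.0%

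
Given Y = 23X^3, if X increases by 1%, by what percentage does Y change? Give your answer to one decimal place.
3.0%

For Y = 23X^3:
If X → X(1 + 0.01)
Then Y → Y · (1 + 0.01)^3
     ≈ Y · 1.0303

Percentage change = ((1 + 0.01)^3 − 1) × 100% ≈ 3.0%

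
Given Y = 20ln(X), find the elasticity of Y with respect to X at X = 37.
Elasticity = 1/ln(37) ≈ 0.2769

Elasticity = (dY/dX) · (X/Y)

dY/dX = 20/X
At X = 37: dY/dX = 20/37, Y = 20·ln(37)

Elasticity = (20/37) · (37 / (20·ln(37))) = 1/ln(37) ≈ 0.2769

Interpretation: for a small percentage change in X, the percentage change in Y is approximately 0.28 times as large.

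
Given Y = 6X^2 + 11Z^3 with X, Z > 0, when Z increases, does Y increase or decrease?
Y increases

Taking the partial derivative:
∂Y/∂Z = 33Z^2

∂Y/∂Z = 33Z^2 > 0 (assuming positive values)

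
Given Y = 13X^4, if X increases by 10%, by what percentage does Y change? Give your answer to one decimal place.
46.4%

For Y = 13X^4:
If X → X(1 + 0.1)
Then Y → Y · (1 + 0.1)^4
     = Y · 1.4641

Percentage change = ((1 + 0.1)^4 − 1) × 100% ≈ 46.4%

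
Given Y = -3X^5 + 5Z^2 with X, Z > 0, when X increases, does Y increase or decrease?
Y decreases

Taking the partial derivative:
∂Y/∂X = -15X^4

∂Y/∂X = -15X^4 < 0 (assuming positive values)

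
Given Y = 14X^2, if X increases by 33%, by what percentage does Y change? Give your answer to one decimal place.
76.9%

For Y = 14X^2:
If X → X(1 + 0.33)
Then Y → Y · (1 + 0.33)^2
     = Y · 1.7689

Percentage change = ((1 + 0.33)^2 − 1) × 100% ≈ 76.9%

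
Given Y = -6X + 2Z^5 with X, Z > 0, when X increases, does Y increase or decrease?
Y decreases

Taking the partial derivative:
∂Y/∂X = -6

∂Y/∂X = -6 < 0 (assuming positive values)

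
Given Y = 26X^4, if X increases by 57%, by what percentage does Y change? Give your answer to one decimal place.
507.6%

For Y = 26X^4:
If X → X(1 + 0.57)
Then Y → Y · (1 + 0.57)^4
     ≈ Y · 6.0757

Percentage change = ((1 + 0.57)^4 − 1) × 100% ≈ 507.6%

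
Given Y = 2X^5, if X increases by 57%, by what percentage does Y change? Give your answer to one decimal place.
853.9%

For Y = 2X^5:
If X → X(1 + 0.57)
Then Y → Y · (1 + 0.57)^5
     ≈ Y · 9.5389

Percentage change = ((1 + 0.57)^5 − 1) × 100% ≈ 853.9%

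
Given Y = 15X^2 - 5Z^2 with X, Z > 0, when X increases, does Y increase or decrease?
Y increases

Taking the partial derivative:
∂Y/∂X = 30X

∂Y/∂X = 30X > 0 (assuming positive values)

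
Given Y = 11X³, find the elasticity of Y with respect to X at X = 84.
Elasticity = 3

Elasticity = (dY/dX) · (X/Y)

dY/dX = 33·X²
At X = 84: dY/dX = 232848, Y = 6519744

Elasticity = 232848 · (84 / 6519744) = 3

Interpretation: for a small percentage change in X, the percentage change in Y is approximately 3.00 times as large.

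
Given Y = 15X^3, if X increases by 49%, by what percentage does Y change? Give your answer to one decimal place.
230.8%

For Y = 15X^3:
If X → X(1 + 0.49)
Then Y → Y · (1 + 0.49)^3
     ≈ Y · 3.3079

Percentage change = ((1 + 0.49)^3 − 1) × 100% ≈ 230.8%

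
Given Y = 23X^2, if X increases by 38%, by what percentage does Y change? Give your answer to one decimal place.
90.4%

For Y = 23X^2:
If X → X(1 + 0.38)
Then Y → Y · (1 + 0.38)^2
     = Y · 1.9044

Percentage change = ((1 + 0.38)^2 − 1) × 100% ≈ 90.4%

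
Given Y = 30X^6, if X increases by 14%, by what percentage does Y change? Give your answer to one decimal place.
119.5%

For Y = 30X^6:
If X → X(1 + 0.14)
Then Y → Y · (1 + 0.14)^6
     ≈ Y · 2.1950

Percentage change = ((1 + 0.14)^6 − 1) × 100% ≈ 119.5%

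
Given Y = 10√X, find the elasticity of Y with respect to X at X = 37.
Elasticity = 1/2

Elasticity = (dY/dX) · (X/Y)

dY/dX = 5/√X
At X = 37: dY/dX = 5·√37/37, Y = 10·√37

Elasticity = (5·√37/37) · (37 / (10·√37)) = 1/2

Interpretation: for a small percentage change in X, the percentage change in Y is approximately 0.50 times as large.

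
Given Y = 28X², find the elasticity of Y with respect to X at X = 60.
Elasticity = 2

Elasticity = (dY/dX) · (X/Y)

dY/dX = 56·X
At X = 60: dY/dX = 3360, Y = 100800

Elasticity = 3360 · (60 / 100800) = 2

Interpretation: for a small percentage change in X, the percentage change in Y is approximately 2.00 times as large.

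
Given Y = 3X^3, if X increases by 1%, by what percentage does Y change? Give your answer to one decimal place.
3.0%

For Y = 3X^3:
If X → X(1 + 0.01)
Then Y → Y · (1 + 0.01)^3
     ≈ Y · 1.0303

Percentage change = ((1 + 0.01)^3 − 1) × 100% ≈ 3.0%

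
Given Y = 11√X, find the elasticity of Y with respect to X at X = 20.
Elasticity = 1/2

Elasticity = (dY/dX) · (X/Y)

dY/dX = 11/(2·√X)
At X = 20: dY/dX = 11·√5/20, Y = 22·√5

Elasticity = (11·√5/20) · (20 / (22·√5)) = 1/2

Interpretation: for a small percentage change in X, the percentage change in Y is approximately 0.50 times as large.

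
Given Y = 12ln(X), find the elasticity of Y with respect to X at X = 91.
Elasticity = 1/ln(91) ≈ 0.2217

Elasticity = (dY/dX) · (X/Y)

dY/dX = 12/X
At X = 91: dY/dX = 12/91, Y = 12·ln(91)

Elasticity = (12/91) · (91 / (12·ln(91))) = 1/ln(91) ≈ 0.2217

Interpretation: for a small percentage change in X, the percentage change in Y is approximately 0.22 times as large.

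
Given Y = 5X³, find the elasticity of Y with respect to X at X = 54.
Elasticity = 3

Elasticity = (dY/dX) · (X/Y)

dY/dX = 15·X²
At X = 54: dY/dX = 43740, Y = 787320

Elasticity = 43740 · (54 / 787320) = 3

Interpretation: for a small percentage change in X, the percentage change in Y is approximately 3.00 times as large.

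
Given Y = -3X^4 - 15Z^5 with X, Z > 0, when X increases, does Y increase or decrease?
Y decreases

Taking the partial derivative:
∂Y/∂X = -12X^3

∂Y/∂X = -12X^3 < 0 (assuming positive values)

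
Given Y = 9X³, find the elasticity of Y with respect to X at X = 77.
Elasticity = 3

Elasticity = (dY/dX) · (X/Y)

dY/dX = 27·X²
At X = 77: dY/dX = 160083, Y = 4108797

Elasticity = 160083 · (77 / 4108797) = 3

Interpretation: for a small percentage change in X, the percentage change in Y is approximately 3.00 times as large.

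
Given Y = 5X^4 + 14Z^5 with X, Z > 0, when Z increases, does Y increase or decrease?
Y increases

Taking the partial derivative:
∂Y/∂Z = 70Z^4

∂Y/∂Z = 70Z^4 > 0 (assuming positive values)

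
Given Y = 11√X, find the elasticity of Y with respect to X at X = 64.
Elasticity = 1/2

Elasticity = (dY/dX) · (X/Y)

dY/dX = 11/(2·√X)
At X = 64: dY/dX = 11/16, Y = 88

Elasticity = (11/16) · (64 / 88) = 1/2

Interpretation: for a small percentage change in X, the percentage change in Y is approximately 0.50 times as large.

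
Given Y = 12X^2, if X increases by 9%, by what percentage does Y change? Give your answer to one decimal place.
18.8%

For Y = 12X^2:
If X → X(1 + 0.09)
Then Y → Y · (1 + 0.09)^2
     = Y · 1.1881

Percentage change = ((1 + 0.09)^2 − 1) × 100% ≈ 18.8%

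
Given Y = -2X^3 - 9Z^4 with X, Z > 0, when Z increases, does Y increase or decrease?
Y decreases

Taking the partial derivative:
∂Y/∂Z = -36Z^3

∂Y/∂Z = -36Z^3 < 0 (assuming positive values)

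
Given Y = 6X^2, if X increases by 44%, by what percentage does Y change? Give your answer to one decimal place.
107.4%

For Y = 6X^2:
If X → X(1 + 0.44)
Then Y → Y · (1 + 0.44)^2
     = Y · 2.0736

Percentage change = ((1 + 0.44)^2 − 1) × 100% ≈ 107.4%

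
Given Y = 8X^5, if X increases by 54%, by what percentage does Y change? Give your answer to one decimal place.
766.2%

For Y = 8X^5:
If X → X(1 + 0.54)
Then Y → Y · (1 + 0.54)^5
     ≈ Y · 8.6617

Percentage change = ((1 + 0.54)^5 − 1) × 100% ≈ 766.2%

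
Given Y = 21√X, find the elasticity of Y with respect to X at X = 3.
Elasticity = 1/2

Elasticity = (dY/dX) · (X/Y)

dY/dX = 21/(2·√X)
At X = 3: dY/dX = 7·√3/2, Y = 21·√3

Elasticity = (7·√3/2) · (3 / (21·√3)) = 1/2

Interpretation: for a small percentage change in X, the percentage change in Y is approximately 0.50 times as large.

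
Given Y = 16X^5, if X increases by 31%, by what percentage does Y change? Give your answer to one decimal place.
285.8%

For Y = 16X^5:
If X → X(1 + 0.31)
Then Y → Y · (1 + 0.31)^5
     ≈ Y · 3.8579

Percentage change = ((1 + 0.31)^5 − 1) × 100% ≈ 285.8%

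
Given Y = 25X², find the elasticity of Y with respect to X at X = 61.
Elasticity = 2

Elasticity = (dY/dX) · (X/Y)

dY/dX = 50·X
At X = 61: dY/dX = 3050, Y = 93025

Elasticity = 3050 · (61 / 93025) = 2

Interpretation: for a small percentage change in X, the percentage change in Y is approximately 2.00 times as large.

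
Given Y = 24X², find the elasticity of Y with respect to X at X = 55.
Elasticity = 2

Elasticity = (dY/dX) · (X/Y)

dY/dX = 48·X
At X = 55: dY/dX = 2640, Y = 72600

Elasticity = 2640 · (55 / 72600) = 2

Interpretation: for a small percentage change in X, the percentage change in Y is approximately 2.00 times as large.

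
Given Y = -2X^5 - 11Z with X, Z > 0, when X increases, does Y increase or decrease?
Y decreases

Taking the partial derivative:
∂Y/∂X = -10X^4

∂Y/∂X = -10X^4 < 0 (assuming positive values)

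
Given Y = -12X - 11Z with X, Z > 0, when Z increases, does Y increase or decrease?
Y decreases

Taking the partial derivative:
∂Y/∂Z = -11

∂Y/∂Z = -11 < 0 (assuming positive values)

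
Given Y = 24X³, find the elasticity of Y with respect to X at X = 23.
Elasticity = 3

Elasticity = (dY/dX) · (X/Y)

dY/dX = 72·X²
At X = 23: dY/dX = 38088, Y = 292008

Elasticity = 38088 · (23 / 292008) = 3

Interpretation: for a small percentage change in X, the percentage change in Y is approximately 3.00 times as large.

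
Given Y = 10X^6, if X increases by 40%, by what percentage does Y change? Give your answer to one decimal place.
653.0%

For Y = 10X^6:
If X → X(1 + 0.4)
Then Y → Y · (1 + 0.4)^6
     ≈ Y · 7.5295

Percentage change = ((1 + 0.4)^6 − 1) × 100% ≈ 653.0%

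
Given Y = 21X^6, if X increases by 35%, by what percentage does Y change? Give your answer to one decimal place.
505.3%

For Y = 21X^6:
If X → X(1 + 0.35)
Then Y → Y · (1 + 0.35)^6
     ≈ Y · 6.0534

Percentage change = ((1 + 0.35)^6 − 1) × 100% ≈ 505.3%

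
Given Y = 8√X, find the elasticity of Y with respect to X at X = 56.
Elasticity = 1/2

Elasticity = (dY/dX) · (X/Y)

dY/dX = 4/√X
At X = 56: dY/dX = √14/7, Y = 16·√14

Elasticity = (√14/7) · (56 / (16·√14)) = 1/2

Interpretation: for a small percentage change in X, the percentage change in Y is approximately 0.50 times as large.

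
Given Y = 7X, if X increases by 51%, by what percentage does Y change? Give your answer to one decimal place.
51.0%

For Y = 7X:
If X → X(1 + 0.51)
Then Y → Y · (1 + 0.51)^1
     = Y · 1.5100

Percentage change = ((1 + 0.51)^1 − 1) × 100% = 51.0%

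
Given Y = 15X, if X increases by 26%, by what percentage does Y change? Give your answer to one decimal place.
26.0%

For Y = 15X:
If X → X(1 + 0.26)
Then Y → Y · (1 + 0.26)^1
     = Y · 1.2600

Percentage change = ((1 + 0.26)^1 − 1) × 100% = 26.0%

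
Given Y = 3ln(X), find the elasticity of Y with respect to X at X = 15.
Elasticity = 1/ln(15) ≈ 0.3693

Elasticity = (dY/dX) · (X/Y)

dY/dX = 3/X
At X = 15: dY/dX = 1/5, Y = 3·ln(15)

Elasticity = (1/5) · (15 / (3·ln(15))) = 1/ln(15) ≈ 0.3693

Interpretation: for a small percentage change in X, the percentage change in Y is approximately 0.37 times as large.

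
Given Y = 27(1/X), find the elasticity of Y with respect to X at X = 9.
Elasticity = -1

Elasticity = (dY/dX) · (X/Y)

dY/dX = -27/X²
At X = 9: dY/dX = -1/3, Y = 3

Elasticity = (-1/3) · (9 / 3) = -1

Interpretation: for a small percentage change in X, the percentage change in Y is approximately -1.00 times as large.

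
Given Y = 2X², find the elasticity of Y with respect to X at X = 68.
Elasticity = 2

Elasticity = (dY/dX) · (X/Y)

dY/dX = 4·X
At X = 68: dY/dX = 272, Y = 9248

Elasticity = 272 · (68 / 9248) = 2

Interpretation: for a small percentage change in X, the percentage change in Y is approximately 2.00 times as large.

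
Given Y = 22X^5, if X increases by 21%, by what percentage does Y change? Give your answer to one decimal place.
159.4%

For Y = 22X^5:
If X → X(1 + 0.21)
Then Y → Y · (1 + 0.21)^5
     ≈ Y · 2.5937

Percentage change = ((1 + 0.21)^5 − 1) × 100% ≈ 159.4%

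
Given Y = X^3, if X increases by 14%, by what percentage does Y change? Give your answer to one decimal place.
48.2%

For Y = X^3:
If X → X(1 + 0.14)
Then Y → Y · (1 + 0.14)^3
     ≈ Y · 1.4815

Percentage change = ((1 + 0.14)^3 − 1) × 100% ≈ 48.2%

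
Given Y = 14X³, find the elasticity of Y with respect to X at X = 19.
Elasticity = 3

Elasticity = (dY/dX) · (X/Y)

dY/dX = 42·X²
At X = 19: dY/dX = 15162, Y = 96026

Elasticity = 15162 · (19 / 96026) = 3

Interpretation: for a small percentage change in X, the percentage change in Y is approximately 3.00 times as large.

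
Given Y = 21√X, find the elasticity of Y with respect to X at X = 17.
Elasticity = 1/2

Elasticity = (dY/dX) · (X/Y)

dY/dX = 21/(2·√X)
At X = 17: dY/dX = 21·√17/34, Y = 21·√17

Elasticity = (21·√17/34) · (17 / (21·√17)) = 1/2

Interpretation: for a small percentage change in X, the percentage change in Y is approximately 0.50 times as large.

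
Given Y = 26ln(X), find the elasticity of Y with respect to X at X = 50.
Elasticity = 1/ln(50) ≈ 0.2556

Elasticity = (dY/dX) · (X/Y)

dY/dX = 26/X
At X = 50: dY/dX = 13/25, Y = 26·ln(50)

Elasticity = (13/25) · (50 / (26·ln(50))) = 1/ln(50) ≈ 0.2556

Interpretation: for a small percentage change in X, the percentage change in Y is approximately 0.26 times as large.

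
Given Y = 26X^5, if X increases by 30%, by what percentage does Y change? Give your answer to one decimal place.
271.3%

For Y = 26X^5:
If X → X(1 + 0.3)
Then Y → Y · (1 + 0.3)^5
     ≈ Y · 3.7129

Percentage change = ((1 + 0.3)^5 − 1) × 100% ≈ 271.3%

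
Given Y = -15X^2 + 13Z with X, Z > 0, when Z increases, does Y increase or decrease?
Y increases

Taking the partial derivative:
∂Y/∂Z = 13

∂Y/∂Z = 13 > 0 (assuming positive values)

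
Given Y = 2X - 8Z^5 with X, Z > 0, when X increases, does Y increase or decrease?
Y increases

Taking the partial derivative:
∂Y/∂X = 2

∂Y/∂X = 2 > 0 (assuming positive values)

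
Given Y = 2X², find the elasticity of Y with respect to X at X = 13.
Elasticity = 2

Elasticity = (dY/dX) · (X/Y)

dY/dX = 4·X
At X = 13: dY/dX = 52, Y = 338

Elasticity = 52 · (13 / 338) = 2

Interpretation: for a small percentage change in X, the percentage change in Y is approximately 2.00 times as large.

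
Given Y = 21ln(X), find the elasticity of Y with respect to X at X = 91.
Elasticity = 1/ln(91) ≈ 0.2217

Elasticity = (dY/dX) · (X/Y)

dY/dX = 21/X
At X = 91: dY/dX = 3/13, Y = 21·ln(91)

Elasticity = (3/13) · (91 / (21·ln(91))) = 1/ln(91) ≈ 0.2217

Interpretation: for a small percentage change in X, the percentage change in Y is approximately 0.22 times as large.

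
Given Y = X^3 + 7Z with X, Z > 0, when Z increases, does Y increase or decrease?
Y increases

Taking the partial derivative:
∂Y/∂Z = 7

∂Y/∂Z = 7 > 0 (assuming positive values)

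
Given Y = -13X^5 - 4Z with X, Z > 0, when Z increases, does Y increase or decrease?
Y decreases

Taking the partial derivative:
∂Y/∂Z = -4

∂Y/∂Z = -4 < 0 (assuming positive values)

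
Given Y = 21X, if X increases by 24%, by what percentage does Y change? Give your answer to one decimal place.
24.0%

For Y = 21X:
If X → X(1 + 0.24)
Then Y → Y · (1 + 0.24)^1
     = Y · 1.2400

Percentage change = ((1 + 0.24)^1 − 1) × 100% = 24.0%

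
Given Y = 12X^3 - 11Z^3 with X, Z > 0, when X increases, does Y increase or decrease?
Y increases

Taking the partial derivative:
∂Y/∂X = 36X^2

∂Y/∂X = 36X^2 > 0 (assuming positive values)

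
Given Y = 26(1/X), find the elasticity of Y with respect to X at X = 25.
Elasticity = -1

Elasticity = (dY/dX) · (X/Y)

dY/dX = -26/X²
At X = 25: dY/dX = -26/625, Y = 26/25

Elasticity = (-26/625) · (25 / (26/25)) = -1

Interpretation: for a small percentage change in X, the percentage change in Y is approximately -1.00 times as large.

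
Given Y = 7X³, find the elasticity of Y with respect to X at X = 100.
Elasticity = 3

Elasticity = (dY/dX) · (X/Y)

dY/dX = 21·X²
At X = 100: dY/dX = 210000, Y = 7000000

Elasticity = 210000 · (100 / 7000000) = 3

Interpretation: for a small percentage change in X, the percentage change in Y is approximately 3.00 times as large.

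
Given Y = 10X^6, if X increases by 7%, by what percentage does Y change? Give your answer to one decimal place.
50.1%

For Y = 10X^6:
If X → X(1 + 0.07)
Then Y → Y · (1 + 0.07)^6
     ≈ Y · 1.5007

Percentage change = ((1 + 0.07)^6 − 1) × 100% ≈ 50.1%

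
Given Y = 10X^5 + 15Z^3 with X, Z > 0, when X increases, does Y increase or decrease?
Y increases

Taking the partial derivative:
∂Y/∂X = 50X^4

∂Y/∂X = 50X^4 > 0 (assuming positive values)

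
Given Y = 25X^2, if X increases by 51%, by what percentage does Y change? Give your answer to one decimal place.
128.0%

For Y = 25X^2:
If X → X(1 + 0.51)
Then Y → Y · (1 + 0.51)^2
     = Y · 2.2801

Percentage change = ((1 + 0.51)^2 − 1) × 100% ≈ 128.0%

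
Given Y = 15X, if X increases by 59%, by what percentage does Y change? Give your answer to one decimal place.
59.0%

For Y = 15X:
If X → X(1 + 0.59)
Then Y → Y · (1 + 0.59)^1
     = Y · 1.5900

Percentage change = ((1 + 0.59)^1 − 1) × 100% = 59.0%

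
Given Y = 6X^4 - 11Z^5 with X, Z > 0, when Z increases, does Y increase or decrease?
Y decreases

Taking the partial derivative:
∂Y/∂Z = -55Z^4

∂Y/∂Z = -55Z^4 < 0 (assuming positive values)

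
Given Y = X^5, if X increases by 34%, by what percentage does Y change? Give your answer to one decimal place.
332.0%

For Y = X^5:
If X → X(1 + 0.34)
Then Y → Y · (1 + 0.34)^5
     ≈ Y · 4.3204

Percentage change = ((1 + 0.34)^5 − 1) × 100% ≈ 332.0%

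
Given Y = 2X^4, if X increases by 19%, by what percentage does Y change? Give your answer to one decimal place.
100.5%

For Y = 2X^4:
If X → X(1 + 0.19)
Then Y → Y · (1 + 0.19)^4
     ≈ Y · 2.0053

Percentage change = ((1 + 0.19)^4 − 1) × 100% ≈ 100.5%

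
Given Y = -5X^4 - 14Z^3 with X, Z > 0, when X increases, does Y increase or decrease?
Y decreases

Taking the partial derivative:
∂Y/∂X = -20X^3

∂Y/∂X = -20X^3 < 0 (assuming positive values)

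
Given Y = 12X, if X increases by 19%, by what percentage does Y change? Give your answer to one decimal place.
19.0%

For Y = 12X:
If X → X(1 + 0.19)
Then Y → Y · (1 + 0.19)^1
     = Y · 1.1900

Percentage change = ((1 + 0.19)^1 − 1) × 100% = 19.0%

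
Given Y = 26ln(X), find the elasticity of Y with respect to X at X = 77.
Elasticity = 1/ln(77) ≈ 0.2302

Elasticity = (dY/dX) · (X/Y)

dY/dX = 26/X
At X = 77: dY/dX = 26/77, Y = 26·ln(77)

Elasticity = (26/77) · (77 / (26·ln(77))) = 1/ln(77) ≈ 0.2302

Interpretation: for a small percentage change in X, the percentage change in Y is approximately 0.23 times as large.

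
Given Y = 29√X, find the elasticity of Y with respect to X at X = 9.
Elasticity = 1/2

Elasticity = (dY/dX) · (X/Y)

dY/dX = 29/(2·√X)
At X = 9: dY/dX = 29/6, Y = 87

Elasticity = (29/6) · (9 / 87) = 1/2

Interpretation: for a small percentage change in X, the percentage change in Y is approximately 0.50 times as large.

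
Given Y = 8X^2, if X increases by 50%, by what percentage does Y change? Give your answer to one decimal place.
125.0%

For Y = 8X^2:
If X → X(1 + 0.5)
Then Y → Y · (1 + 0.5)^2
     = Y · 2.2500

Percentage change = ((1 + 0.5)^2 − 1) × 100% = 125.0%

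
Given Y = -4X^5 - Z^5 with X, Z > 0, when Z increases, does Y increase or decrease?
Y decreases

Taking the partial derivative:
∂Y/∂Z = -5Z^4

∂Y/∂Z = -5Z^4 < 0 (assuming positive values)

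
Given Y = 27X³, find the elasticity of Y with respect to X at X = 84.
Elasticity = 3

Elasticity = (dY/dX) · (X/Y)

dY/dX = 81·X²
At X = 84: dY/dX = 571536, Y = 16003008

Elasticity = 571536 · (84 / 16003008) = 3

Interpretation: for a small percentage change in X, the percentage change in Y is approximately 3.00 times as large.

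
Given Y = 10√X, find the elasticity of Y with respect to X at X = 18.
Elasticity = 1/2

Elasticity = (dY/dX) · (X/Y)

dY/dX = 5/√X
At X = 18: dY/dX = 5·√2/6, Y = 30·√2

Elasticity = (5·√2/6) · (18 / (30·√2)) = 1/2

Interpretation: for a small percentage change in X, the percentage change in Y is approximately 0.50 times as large.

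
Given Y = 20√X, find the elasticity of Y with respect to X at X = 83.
Elasticity = 1/2

Elasticity = (dY/dX) · (X/Y)

dY/dX = 10/√X
At X = 83: dY/dX = 10·√83/83, Y = 20·√83

Elasticity = (10·√83/83) · (83 / (20·√83)) = 1/2

Interpretation: for a small percentage change in X, the percentage change in Y is approximately 0.50 times as large.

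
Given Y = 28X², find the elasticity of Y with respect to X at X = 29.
Elasticity = 2

Elasticity = (dY/dX) · (X/Y)

dY/dX = 56·X
At X = 29: dY/dX = 1624, Y = 23548

Elasticity = 1624 · (29 / 23548) = 2

Interpretation: for a small percentage change in X, the percentage change in Y is approximately 2.00 times as large.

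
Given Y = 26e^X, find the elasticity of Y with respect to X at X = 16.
Elasticity = 16

Elasticity = (dY/dX) · (X/Y)

dY/dX = 26·e^X
At X = 16: dY/dX = 26·e^16, Y = 26·e^16

Elasticity = (26·e^16) · (16 / (26·e^16)) = 16

Interpretation: for a small percentage change in X, the percentage change in Y is approximately 16.00 times as large.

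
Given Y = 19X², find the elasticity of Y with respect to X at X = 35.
Elasticity = 2

Elasticity = (dY/dX) · (X/Y)

dY/dX = 38·X
At X = 35: dY/dX = 1330, Y = 23275

Elasticity = 1330 · (35 / 23275) = 2

Interpretation: for a small percentage change in X, the percentage change in Y is approximately 2.00 times as large.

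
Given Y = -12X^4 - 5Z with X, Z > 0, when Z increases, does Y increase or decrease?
Y decreases

Taking the partial derivative:
∂Y/∂Z = -5

∂Y/∂Z = -5 < 0 (assuming positive values)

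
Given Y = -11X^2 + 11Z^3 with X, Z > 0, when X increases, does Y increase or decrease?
Y decreases

Taking the partial derivative:
∂Y/∂X = -22X

∂Y/∂X = -22X < 0 (assuming positive values)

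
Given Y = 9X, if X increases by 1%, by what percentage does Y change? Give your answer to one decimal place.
1.0%

For Y = 9X:
If X → X(1 + 0.01)
Then Y → Y · (1 + 0.01)^1
     = Y · 1.0100

Percentage change = ((1 + 0.01)^1 − 1) × 100% = 1.0%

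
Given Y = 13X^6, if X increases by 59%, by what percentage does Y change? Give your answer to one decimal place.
1515.8%

For Y = 13X^6:
If X → X(1 + 0.59)
Then Y → Y · (1 + 0.59)^6
     ≈ Y · 16.1578

Percentage change = ((1 + 0.59)^6 − 1) × 100% ≈ 1515.8%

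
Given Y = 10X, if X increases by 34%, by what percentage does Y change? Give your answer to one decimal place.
34.0%

For Y = 10X:
If X → X(1 + 0.34)
Then Y → Y · (1 + 0.34)^1
     = Y · 1.3400

Percentage change = ((1 + 0.34)^1 − 1) × 100% = 34.0%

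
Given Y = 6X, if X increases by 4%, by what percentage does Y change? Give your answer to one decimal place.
4.0%

For Y = 6X:
If X → X(1 + 0.04)
Then Y → Y · (1 + 0.04)^1
     = Y · 1.0400

Percentage change = ((1 + 0.04)^1 − 1) × 100% = 4.0%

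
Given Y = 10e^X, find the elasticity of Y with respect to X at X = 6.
Elasticity = 6

Elasticity = (dY/dX) · (X/Y)

dY/dX = 10·e^X
At X = 6: dY/dX = 10·e^6, Y = 10·e^6

Elasticity = (10·e^6) · (6 / (10·e^6)) = 6

Interpretation: for a small percentage change in X, the percentage change in Y is approximately 6.00 times as large.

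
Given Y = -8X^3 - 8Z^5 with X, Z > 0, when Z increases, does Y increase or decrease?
Y decreases

Taking the partial derivative:
∂Y/∂Z = -40Z^4

∂Y/∂Z = -40Z^4 < 0 (assuming positive values)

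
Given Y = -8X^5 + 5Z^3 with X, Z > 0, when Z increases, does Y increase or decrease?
Y increases

Taking the partial derivative:
∂Y/∂Z = 15Z^2

∂Y/∂Z = 15Z^2 > 0 (assuming positive values)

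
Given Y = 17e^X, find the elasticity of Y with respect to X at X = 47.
Elasticity = 47

Elasticity = (dY/dX) · (X/Y)

dY/dX = 17·e^X
At X = 47: dY/dX = 17·e^47, Y = 17·e^47

Elasticity = (17·e^47) · (47 / (17·e^47)) = 47

Interpretation: for a small percentage change in X, the percentage change in Y is approximately 47.00 times as large.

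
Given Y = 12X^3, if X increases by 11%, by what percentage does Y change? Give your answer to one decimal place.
36.8%

For Y = 12X^3:
If X → X(1 + 0.11)
Then Y → Y · (1 + 0.11)^3
     ≈ Y · 1.3676

Percentage change = ((1 + 0.11)^3 − 1) × 100% ≈ 36.8%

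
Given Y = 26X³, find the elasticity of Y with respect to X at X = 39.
Elasticity = 3

Elasticity = (dY/dX) · (X/Y)

dY/dX = 78·X²
At X = 39: dY/dX = 118638, Y = 1542294

Elasticity = 118638 · (39 / 1542294) = 3

Interpretation: for a small percentage change in X, the percentage change in Y is approximately 3.00 times as large.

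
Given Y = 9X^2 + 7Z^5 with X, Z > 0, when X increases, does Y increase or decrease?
Y increases

Taking the partial derivative:
∂Y/∂X = 18X

∂Y/∂X = 18X > 0 (assuming positive values)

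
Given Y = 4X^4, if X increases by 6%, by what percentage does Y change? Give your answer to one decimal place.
26.2%

For Y = 4X^4:
If X → X(1 + 0.06)
Then Y → Y · (1 + 0.06)^4
     ≈ Y · 1.2625

Percentage change = ((1 + 0.06)^4 − 1) × 100% ≈ 26.2%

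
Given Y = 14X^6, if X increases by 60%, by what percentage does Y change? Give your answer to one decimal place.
1577.7%

For Y = 14X^6:
If X → X(1 + 0.6)
Then Y → Y · (1 + 0.6)^6
     ≈ Y · 16.7772

Percentage change = ((1 + 0.6)^6 − 1) × 100% ≈ 1577.7%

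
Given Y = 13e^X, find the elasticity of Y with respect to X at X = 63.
Elasticity = 63

Elasticity = (dY/dX) · (X/Y)

dY/dX = 13·e^X
At X = 63: dY/dX = 13·e^63, Y = 13·e^63

Elasticity = (13·e^63) · (63 / (13·e^63)) = 63

Interpretation: for a small percentage change in X, the percentage change in Y is approximately 63.00 times as large.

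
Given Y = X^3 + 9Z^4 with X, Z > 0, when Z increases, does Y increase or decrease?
Y increases

Taking the partial derivative:
∂Y/∂Z = 36Z^3

∂Y/∂Z = 36Z^3 > 0 (assuming positive values)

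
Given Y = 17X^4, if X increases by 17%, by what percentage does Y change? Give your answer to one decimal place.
87.4%

For Y = 17X^4:
If X → X(1 + 0.17)
Then Y → Y · (1 + 0.17)^4
     ≈ Y · 1.8739

Percentage change = ((1 + 0.17)^4 − 1) × 100% ≈ 87.4%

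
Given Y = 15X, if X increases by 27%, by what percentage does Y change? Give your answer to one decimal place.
27.0%

For Y = 15X:
If X → X(1 + 0.27)
Then Y → Y · (1 + 0.27)^1
     = Y · 1.2700

Percentage change = ((1 + 0.27)^1 − 1) × 100% = 27.0%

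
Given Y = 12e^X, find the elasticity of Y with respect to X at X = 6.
Elasticity = 6

Elasticity = (dY/dX) · (X/Y)

dY/dX = 12·e^X
At X = 6: dY/dX = 12·e^6, Y = 12·e^6

Elasticity = (12·e^6) · (6 / (12·e^6)) = 6

Interpretation: for a small percentage change in X, the percentage change in Y is approximately 6.00 times as large.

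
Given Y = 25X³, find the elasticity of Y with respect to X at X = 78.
Elasticity = 3

Elasticity = (dY/dX) · (X/Y)

dY/dX = 75·X²
At X = 78: dY/dX = 456300, Y = 11863800

Elasticity = 456300 · (78 / 11863800) = 3

Interpretation: for a small percentage change in X, the percentage change in Y is approximately 3.00 times as large.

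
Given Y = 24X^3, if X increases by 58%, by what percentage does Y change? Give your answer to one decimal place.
294.4%

For Y = 24X^3:
If X → X(1 + 0.58)
Then Y → Y · (1 + 0.58)^3
     ≈ Y · 3.9443

Percentage change = ((1 + 0.58)^3 − 1) × 100% ≈ 294.4%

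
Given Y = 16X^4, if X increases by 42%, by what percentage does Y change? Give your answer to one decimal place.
306.6%

For Y = 16X^4:
If X → X(1 + 0.42)
Then Y → Y · (1 + 0.42)^4
     ≈ Y · 4.0659

Percentage change = ((1 + 0.42)^4 − 1) × 100% ≈ 306.6%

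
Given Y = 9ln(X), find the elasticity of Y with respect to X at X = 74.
Elasticity = 1/ln(74) ≈ 0.2323

Elasticity = (dY/dX) · (X/Y)

dY/dX = 9/X
At X = 74: dY/dX = 9/74, Y = 9·ln(74)

Elasticity = (9/74) · (74 / (9·ln(74))) = 1/ln(74) ≈ 0.2323

Interpretation: for a small percentage change in X, the percentage change in Y is approximately 0.23 times as large.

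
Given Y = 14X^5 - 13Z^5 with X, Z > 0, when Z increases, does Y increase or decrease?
Y decreases

Taking the partial derivative:
∂Y/∂Z = -65Z^4

∂Y/∂Z = -65Z^4 < 0 (assuming positive values)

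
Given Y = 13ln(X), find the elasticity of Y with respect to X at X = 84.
Elasticity = 1/ln(84) ≈ 0.2257

Elasticity = (dY/dX) · (X/Y)

dY/dX = 13/X
At X = 84: dY/dX = 13/84, Y = 13·ln(84)

Elasticity = (13/84) · (84 / (13·ln(84))) = 1/ln(84) ≈ 0.2257

Interpretation: for a small percentage change in X, the percentage change in Y is approximately 0.23 times as large.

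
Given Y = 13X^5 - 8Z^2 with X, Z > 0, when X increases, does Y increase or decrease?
Y increases

Taking the partial derivative:
∂Y/∂X = 65X^4

∂Y/∂X = 65X^4 > 0 (assuming positive values)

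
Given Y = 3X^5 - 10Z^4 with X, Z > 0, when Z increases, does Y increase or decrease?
Y decreases

Taking the partial derivative:
∂Y/∂Z = -40Z^3

∂Y/∂Z = -40Z^3 < 0 (assuming positive values)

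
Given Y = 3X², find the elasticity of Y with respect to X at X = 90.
Elasticity = 2

Elasticity = (dY/dX) · (X/Y)

dY/dX = 6·X
At X = 90: dY/dX = 540, Y = 24300

Elasticity = 540 · (90 / 24300) = 2

Interpretation: for a small percentage change in X, the percentage change in Y is approximately 2.00 times as large.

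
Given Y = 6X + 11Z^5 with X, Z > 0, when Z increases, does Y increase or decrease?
Y increases

Taking the partial derivative:
∂Y/∂Z = 55Z^4

∂Y/∂Z = 55Z^4 > 0 (assuming positive values)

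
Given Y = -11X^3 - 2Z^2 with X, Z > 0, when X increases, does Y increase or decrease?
Y decreases

Taking the partial derivative:
∂Y/∂X = -33X^2

∂Y/∂X = -33X^2 < 0 (assuming positive values)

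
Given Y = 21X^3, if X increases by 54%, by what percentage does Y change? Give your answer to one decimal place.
265.2%

For Y = 21X^3:
If X → X(1 + 0.54)
Then Y → Y · (1 + 0.54)^3
     ≈ Y · 3.6523

Percentage change = ((1 + 0.54)^3 − 1) × 100% ≈ 265.2%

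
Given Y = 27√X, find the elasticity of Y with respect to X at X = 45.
Elasticity = 1/2

Elasticity = (dY/dX) · (X/Y)

dY/dX = 27/(2·√X)
At X = 45: dY/dX = 9·√5/10, Y = 81·√5

Elasticity = (9·√5/10) · (45 / (81·√5)) = 1/2

Interpretation: for a small percentage change in X, the percentage change in Y is approximately 0.50 times as large.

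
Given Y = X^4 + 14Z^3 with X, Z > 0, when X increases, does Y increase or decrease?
Y increases

Taking the partial derivative:
∂Y/∂X = 4X^3

∂Y/∂X = 4X^3 > 0 (assuming positive values)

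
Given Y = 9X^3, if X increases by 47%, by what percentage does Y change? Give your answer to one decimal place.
217.7%

For Y = 9X^3:
If X → X(1 + 0.47)
Then Y → Y · (1 + 0.47)^3
     ≈ Y · 3.1765

Percentage change = ((1 + 0.47)^3 − 1) × 100% ≈ 217.7%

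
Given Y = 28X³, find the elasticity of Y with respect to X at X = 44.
Elasticity = 3

Elasticity = (dY/dX) · (X/Y)

dY/dX = 84·X²
At X = 44: dY/dX = 162624, Y = 2385152

Elasticity = 162624 · (44 / 2385152) = 3

Interpretation: for a small percentage change in X, the percentage change in Y is approximately 3.00 times as large.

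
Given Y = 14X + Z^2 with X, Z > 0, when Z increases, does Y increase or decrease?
Y increases

Taking the partial derivative:
∂Y/∂Z = 2Z

∂Y/∂Z = 2Z > 0 (assuming positive values)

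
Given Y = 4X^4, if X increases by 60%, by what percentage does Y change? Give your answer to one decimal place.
555.4%

For Y = 4X^4:
If X → X(1 + 0.6)
Then Y → Y · (1 + 0.6)^4
     = Y · 6.5536

Percentage change = ((1 + 0.6)^4 − 1) × 100% ≈ 555.4%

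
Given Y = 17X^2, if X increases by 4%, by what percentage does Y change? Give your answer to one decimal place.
8.2%

For Y = 17X^2:
If X → X(1 + 0.04)
Then Y → Y · (1 + 0.04)^2
     = Y · 1.0816

Percentage change = ((1 + 0.04)^2 − 1) × 100% ≈ 8.2%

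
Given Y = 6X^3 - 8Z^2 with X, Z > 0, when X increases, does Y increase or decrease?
Y increases

Taking the partial derivative:
∂Y/∂X = 18X^2

∂Y/∂X = 18X^2 > 0 (assuming positive values)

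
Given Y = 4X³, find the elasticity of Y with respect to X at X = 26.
Elasticity = 3

Elasticity = (dY/dX) · (X/Y)

dY/dX = 12·X²
At X = 26: dY/dX = 8112, Y = 70304

Elasticity = 8112 · (26 / 70304) = 3

Interpretation: for a small percentage change in X, the percentage change in Y is approximately 3.00 times as large.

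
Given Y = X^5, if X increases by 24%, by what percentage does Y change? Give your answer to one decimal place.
193.2%

For Y = X^5:
If X → X(1 + 0.24)
Then Y → Y · (1 + 0.24)^5
     ≈ Y · 2.9316

Percentage change = ((1 + 0.24)^5 − 1) × 100% ≈ 193.2%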